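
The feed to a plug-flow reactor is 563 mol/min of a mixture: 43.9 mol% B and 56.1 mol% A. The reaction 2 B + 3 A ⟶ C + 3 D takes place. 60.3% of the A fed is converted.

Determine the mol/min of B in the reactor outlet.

120 mol/min

A reacted = 0.603 × 315.8 = 190.5 mol/min; ν_A = −3, so ξ = 190.5/3 = 63.48 mol/min.
Outlet amounts (n = n₀ + ν ξ):
  B: 247.2 − 2(63.48) = 120.2
  A: 315.8 − 3(63.48) = 125.4
  C: 0 + 1(63.48) = 63.48
  D: 0 + 3(63.48) = 190.5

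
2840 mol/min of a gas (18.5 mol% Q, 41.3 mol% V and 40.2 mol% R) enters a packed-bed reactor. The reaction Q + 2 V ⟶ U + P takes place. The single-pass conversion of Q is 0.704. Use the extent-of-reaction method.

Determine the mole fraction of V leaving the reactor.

0.175

Q reacted = 0.704 × 525.4 = 369.9 mol/min; ν_Q = −1, so ξ = 369.9/1 = 369.9 mol/min.
Outlet amounts (n = n₀ + ν ξ):
  Q: 525.4 − 1(369.9) = 155.5
  V: 1173 − 2(369.9) = 433.2
  U: 0 + 1(369.9) = 369.9
  P: 0 + 1(369.9) = 369.9
  R: 1142 (inert)
Total out = 2470 mol/min; y_V = 433.2 / 2470 = 0.1754.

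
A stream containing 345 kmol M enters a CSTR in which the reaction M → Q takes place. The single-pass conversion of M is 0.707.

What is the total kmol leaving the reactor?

M reacted = 0.707 × 345 = 243.9 kmol; ν_M = −1, so ξ = 243.9/1 = 243.9 kmol.
Outlet amounts (n = n₀ + ν ξ):
  M: 345 − 1(243.9) = 101.1
  Q: 0 + 1(243.9) = 243.9
Total out = 101.1 + 243.9 = 345 kmol.

345 kmol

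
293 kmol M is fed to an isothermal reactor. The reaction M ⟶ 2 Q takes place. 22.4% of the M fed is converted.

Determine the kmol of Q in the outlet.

M reacted = 0.224 × 293 = 65.63 kmol; ν_M = −1, so ξ = 65.63/1 = 65.63 kmol.
Outlet amounts (n = n₀ + ν ξ):
  M: 293 − 1(65.63) = 227.4
  Q: 0 + 2(65.63) = 131.3

131 kmol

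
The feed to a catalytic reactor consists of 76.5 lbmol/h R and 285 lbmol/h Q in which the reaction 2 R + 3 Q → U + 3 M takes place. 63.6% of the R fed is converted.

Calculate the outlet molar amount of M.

R reacted = 0.636 × 76.5 = 48.65 lbmol/h; ν_R = −2, so ξ = 48.65/2 = 24.33 lbmol/h.
Outlet amounts (n = n₀ + ν ξ):
  R: 76.5 − 2(24.33) = 27.85
  Q: 285 − 3(24.33) = 212
  U: 0 + 1(24.33) = 24.33
  M: 0 + 3(24.33) = 72.98

73 lbmol/h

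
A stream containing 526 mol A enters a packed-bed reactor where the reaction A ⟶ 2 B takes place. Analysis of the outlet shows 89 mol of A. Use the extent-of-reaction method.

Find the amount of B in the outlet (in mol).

874 mol

For A: n = n₀ − 1ξ → 89 = 526 − 1ξ, giving ξ = 437 mol.
Outlet amounts (n = n₀ + ν ξ):
  A: 526 − 1(437) = 89
  B: 0 + 2(437) = 874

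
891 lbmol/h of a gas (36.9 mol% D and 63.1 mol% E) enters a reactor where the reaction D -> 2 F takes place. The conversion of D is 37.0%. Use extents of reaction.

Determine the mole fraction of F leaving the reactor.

0.24

D reacted = 0.37 × 328.8 = 121.6 lbmol/h; ν_D = −1, so ξ = 121.6/1 = 121.6 lbmol/h.
Outlet amounts (n = n₀ + ν ξ):
  D: 328.8 − 1(121.6) = 207.1
  F: 0 + 2(121.6) = 243.3
  E: 562.2 (inert)
Total out = 1013 lbmol/h; y_F = 243.3 / 1013 = 0.2403.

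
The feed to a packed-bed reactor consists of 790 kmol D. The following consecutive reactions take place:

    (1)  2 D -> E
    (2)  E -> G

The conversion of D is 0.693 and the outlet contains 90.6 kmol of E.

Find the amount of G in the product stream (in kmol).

183 kmol

Conversion of D: D consumed = 2ξ₁ = 0.693 × 790 → ξ₁ = 273.7 kmol.
E balance: n_E = 0 + 1ξ₁ − 1ξ₂ = 90.6 → ξ₂ = (1·273.7 − 90.6)/1 = 183.1 kmol.
Outlet amounts (n = n₀ + Σ ν·ξ):
  D: 790 − 2(273.7) = 242.5
  E: 0 + 1(273.7) − 1(183.1) = 90.6
  G: 0 + 1(183.1) = 183.1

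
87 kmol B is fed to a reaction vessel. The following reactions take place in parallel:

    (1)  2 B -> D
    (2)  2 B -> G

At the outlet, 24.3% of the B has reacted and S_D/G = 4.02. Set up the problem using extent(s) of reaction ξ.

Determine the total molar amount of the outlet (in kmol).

76.4 kmol

Conversion of B: B consumed = 0.243 × 87 = 21.14 kmol = 2ξ₁ + 2ξ₂.
Selectivity: 1ξ₁ / (1ξ₂) = 4.02 → ξ₁ = 4.02 ξ₂.
Substitute: (2·4.02 + 2) ξ₂ = 21.14 → ξ₂ = 2.106 kmol, ξ₁ = 8.465 kmol.
Outlet amounts (n = n₀ + Σ ν·ξ):
  B: 87 − 2(8.465) − 2(2.106) = 65.86
  D: 0 + 1(8.465) = 8.465
  G: 0 + 1(2.106) = 2.106
Total out = 65.86 + 8.465 + 2.106 = 76.43 kmol.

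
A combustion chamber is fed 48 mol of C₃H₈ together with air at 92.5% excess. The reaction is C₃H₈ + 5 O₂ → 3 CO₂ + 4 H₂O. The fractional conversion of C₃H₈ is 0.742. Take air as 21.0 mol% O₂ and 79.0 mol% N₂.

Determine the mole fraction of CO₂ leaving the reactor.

0.0468

Stoichiometric O₂ = 5 × 48 = 240 mol; O₂ fed = 240 × 1.925 = 462 mol.
N₂ fed = 462 × 79/21 = 1738 mol.
Fuel reacted = 0.742 × 48 → ξ = 35.62 mol.
Outlet (n = n₀ + ν ξ):
  C₃H₈: 48 − 1(35.62) = 12.38
  O₂: 462 − 5(35.62) = 283.9
  N₂: 1738 (inert)
  CO₂: 0 + 3(35.62) = 106.8
  H₂O: 0 + 4(35.62) = 142.5
Total out = 2284 mol; y_CO₂ = 106.8 / 2284 = 0.04679.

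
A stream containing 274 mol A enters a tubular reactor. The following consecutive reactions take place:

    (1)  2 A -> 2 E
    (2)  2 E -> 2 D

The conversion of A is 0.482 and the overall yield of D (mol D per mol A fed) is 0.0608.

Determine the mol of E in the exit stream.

Conversion of A: A consumed = 2ξ₁ = 0.482 × 274 → ξ₁ = 66.03 mol.
Yield of D: 2ξ₂ / 274 = 0.0608 → ξ₂ = 8.33 mol.
Outlet amounts (n = n₀ + Σ ν·ξ):
  A: 274 − 2(66.03) = 141.9
  E: 0 + 2(66.03) − 2(8.33) = 115.4
  D: 0 + 2(8.33) = 16.66

115 mol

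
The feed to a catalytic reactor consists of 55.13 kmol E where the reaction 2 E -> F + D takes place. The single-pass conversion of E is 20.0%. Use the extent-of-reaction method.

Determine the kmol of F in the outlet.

5.51 kmol

E reacted = 0.2 × 55.13 = 11.03 kmol; ν_E = −2, so ξ = 11.03/2 = 5.513 kmol.
Outlet amounts (n = n₀ + ν ξ):
  E: 55.13 − 2(5.513) = 44.1
  F: 0 + 1(5.513) = 5.513
  D: 0 + 1(5.513) = 5.513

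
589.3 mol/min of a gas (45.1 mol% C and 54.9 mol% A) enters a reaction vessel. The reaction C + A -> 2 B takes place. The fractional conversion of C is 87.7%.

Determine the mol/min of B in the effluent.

C reacted = 0.877 × 265.8 = 233.1 mol/min; ν_C = −1, so ξ = 233.1/1 = 233.1 mol/min.
Outlet amounts (n = n₀ + ν ξ):
  C: 265.8 − 1(233.1) = 32.69
  A: 323.5 − 1(233.1) = 90.44
  B: 0 + 2(233.1) = 466.2

466 mol/min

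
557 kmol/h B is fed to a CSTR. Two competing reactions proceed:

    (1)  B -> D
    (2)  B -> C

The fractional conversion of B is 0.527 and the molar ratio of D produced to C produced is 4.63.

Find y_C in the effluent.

Conversion of B: B consumed = 0.527 × 557 = 293.5 kmol/h = 1ξ₁ + 1ξ₂.
Selectivity: 1ξ₁ / (1ξ₂) = 4.63 → ξ₁ = 4.63 ξ₂.
Substitute: (1·4.63 + 1) ξ₂ = 293.5 → ξ₂ = 52.14 kmol/h, ξ₁ = 241.4 kmol/h.
Outlet amounts (n = n₀ + Σ ν·ξ):
  B: 557 − 1(241.4) − 1(52.14) = 263.5
  D: 0 + 1(241.4) = 241.4
  C: 0 + 1(52.14) = 52.14
Total out = 557 kmol/h; y_C = 52.14 / 557 = 0.09361.

0.0936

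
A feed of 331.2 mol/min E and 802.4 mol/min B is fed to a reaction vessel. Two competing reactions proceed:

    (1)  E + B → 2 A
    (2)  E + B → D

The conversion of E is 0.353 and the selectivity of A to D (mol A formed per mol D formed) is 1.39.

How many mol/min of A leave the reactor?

95.9 mol/min

Conversion of E: E consumed = 0.353 × 331.2 = 116.9 mol/min = 1ξ₁ + 1ξ₂.
Selectivity: 2ξ₁ / (1ξ₂) = 1.39 → ξ₁ = 0.695 ξ₂.
Substitute: (1·0.695 + 1) ξ₂ = 116.9 → ξ₂ = 68.98 mol/min, ξ₁ = 47.94 mol/min.
Outlet amounts (n = n₀ + Σ ν·ξ):
  E: 331.2 − 1(47.94) − 1(68.98) = 214.3
  B: 802.4 − 1(47.94) − 1(68.98) = 685.5
  A: 0 + 2(47.94) = 95.88
  D: 0 + 1(68.98) = 68.98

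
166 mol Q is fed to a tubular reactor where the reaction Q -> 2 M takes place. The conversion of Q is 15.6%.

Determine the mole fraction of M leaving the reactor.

0.27

Q reacted = 0.156 × 166 = 25.9 mol; ν_Q = −1, so ξ = 25.9/1 = 25.9 mol.
Outlet amounts (n = n₀ + ν ξ):
  Q: 166 − 1(25.9) = 140.1
  M: 0 + 2(25.9) = 51.79
Total out = 191.9 mol; y_M = 51.79 / 191.9 = 0.2699.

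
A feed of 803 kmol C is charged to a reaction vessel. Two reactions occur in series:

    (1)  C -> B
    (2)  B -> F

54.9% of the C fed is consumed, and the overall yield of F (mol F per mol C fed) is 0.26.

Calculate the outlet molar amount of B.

Conversion of C: C consumed = 1ξ₁ = 0.549 × 803 → ξ₁ = 440.8 kmol.
Yield of F: 1ξ₂ / 803 = 0.26 → ξ₂ = 208.8 kmol.
Outlet amounts (n = n₀ + Σ ν·ξ):
  C: 803 − 1(440.8) = 362.2
  B: 0 + 1(440.8) − 1(208.8) = 232.1
  F: 0 + 1(208.8) = 208.8

232 kmol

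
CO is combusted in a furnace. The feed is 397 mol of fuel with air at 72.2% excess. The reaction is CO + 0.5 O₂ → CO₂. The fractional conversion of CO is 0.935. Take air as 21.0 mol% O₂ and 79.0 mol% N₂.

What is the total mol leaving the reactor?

1840 mol

Stoichiometric O₂ = 0.5 × 397 = 198.5 mol; O₂ fed = 198.5 × 1.722 = 341.8 mol.
N₂ fed = 341.8 × 79/21 = 1286 mol.
Fuel reacted = 0.935 × 397 → ξ = 371.2 mol.
Outlet (n = n₀ + ν ξ):
  CO: 397 − 1(371.2) = 25.81
  O₂: 341.8 − 0.5(371.2) = 156.2
  N₂: 1286 (inert)
  CO₂: 0 + 1(371.2) = 371.2
Total out = 25.81 + 156.2 + 1286 + 371.2 = 1839 mol.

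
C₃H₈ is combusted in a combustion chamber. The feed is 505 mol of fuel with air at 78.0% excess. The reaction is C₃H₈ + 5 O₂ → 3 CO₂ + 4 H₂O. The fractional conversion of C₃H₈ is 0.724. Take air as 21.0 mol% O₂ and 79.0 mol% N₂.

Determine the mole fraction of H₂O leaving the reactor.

0.0657

Stoichiometric O₂ = 5 × 505 = 2525 mol; O₂ fed = 2525 × 1.780 = 4494 mol.
N₂ fed = 4494 × 79/21 = 16910 mol.
Fuel reacted = 0.724 × 505 → ξ = 365.6 mol.
Outlet (n = n₀ + ν ξ):
  C₃H₈: 505 − 1(365.6) = 139.4
  O₂: 4494 − 5(365.6) = 2666
  N₂: 16910 (inert)
  CO₂: 0 + 3(365.6) = 1097
  H₂O: 0 + 4(365.6) = 1462
Total out = 22270 mol; y_H₂O = 1462 / 22270 = 0.06566.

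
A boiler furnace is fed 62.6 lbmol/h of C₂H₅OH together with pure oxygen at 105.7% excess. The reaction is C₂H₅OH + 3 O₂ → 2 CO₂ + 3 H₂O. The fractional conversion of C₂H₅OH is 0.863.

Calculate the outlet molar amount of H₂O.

162 lbmol/h

Stoichiometric O₂ = 3 × 62.6 = 187.8 lbmol/h; O₂ fed = 187.8 × 2.057 = 386.3 lbmol/h.
Fuel reacted = 0.863 × 62.6 → ξ = 54.02 lbmol/h.
Outlet (n = n₀ + ν ξ):
  C₂H₅OH: 62.6 − 1(54.02) = 8.576
  O₂: 386.3 − 3(54.02) = 224.2
  CO₂: 0 + 2(54.02) = 108
  H₂O: 0 + 3(54.02) = 162.1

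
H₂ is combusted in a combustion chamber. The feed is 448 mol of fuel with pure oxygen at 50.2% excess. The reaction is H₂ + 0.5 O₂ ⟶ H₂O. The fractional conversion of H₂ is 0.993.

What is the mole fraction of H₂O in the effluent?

Stoichiometric O₂ = 0.5 × 448 = 224 mol; O₂ fed = 224 × 1.502 = 336.4 mol.
Fuel reacted = 0.993 × 448 → ξ = 444.9 mol.
Outlet (n = n₀ + ν ξ):
  H₂: 448 − 1(444.9) = 3.136
  O₂: 336.4 − 0.5(444.9) = 114
  H₂O: 0 + 1(444.9) = 444.9
Total out = 562 mol; y_H₂O = 444.9 / 562 = 0.7916.

0.792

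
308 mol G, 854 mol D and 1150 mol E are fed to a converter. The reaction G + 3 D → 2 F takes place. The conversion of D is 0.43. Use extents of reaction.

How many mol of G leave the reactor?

186 mol

D reacted = 0.43 × 854 = 367.2 mol; ν_D = −3, so ξ = 367.2/3 = 122.4 mol.
Outlet amounts (n = n₀ + ν ξ):
  G: 308 − 1(122.4) = 185.6
  D: 854 − 3(122.4) = 486.8
  F: 0 + 2(122.4) = 244.8
  E: 1150 (inert)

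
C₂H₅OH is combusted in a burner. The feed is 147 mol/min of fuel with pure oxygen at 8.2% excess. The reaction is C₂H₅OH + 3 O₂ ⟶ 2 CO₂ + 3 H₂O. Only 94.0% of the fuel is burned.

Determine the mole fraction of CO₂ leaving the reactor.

Stoichiometric O₂ = 3 × 147 = 441 mol/min; O₂ fed = 441 × 1.082 = 477.2 mol/min.
Fuel reacted = 0.94 × 147 → ξ = 138.2 mol/min.
Outlet (n = n₀ + ν ξ):
  C₂H₅OH: 147 − 1(138.2) = 8.82
  O₂: 477.2 − 3(138.2) = 62.62
  CO₂: 0 + 2(138.2) = 276.4
  H₂O: 0 + 3(138.2) = 414.5
Total out = 762.3 mol/min; y_CO₂ = 276.4 / 762.3 = 0.3625.

0.363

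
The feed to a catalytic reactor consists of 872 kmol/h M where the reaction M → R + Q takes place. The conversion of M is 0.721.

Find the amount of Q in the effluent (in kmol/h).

M reacted = 0.721 × 872 = 628.7 kmol/h; ν_M = −1, so ξ = 628.7/1 = 628.7 kmol/h.
Outlet amounts (n = n₀ + ν ξ):
  M: 872 − 1(628.7) = 243.3
  R: 0 + 1(628.7) = 628.7
  Q: 0 + 1(628.7) = 628.7

629 kmol/h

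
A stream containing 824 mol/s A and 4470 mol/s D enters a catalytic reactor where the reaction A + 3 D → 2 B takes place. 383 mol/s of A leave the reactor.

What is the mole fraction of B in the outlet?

0.2

For A: n = n₀ − 1ξ → 383 = 824 − 1ξ, giving ξ = 441 mol/s.
Outlet amounts (n = n₀ + ν ξ):
  A: 824 − 1(441) = 383
  D: 4470 − 3(441) = 3147
  B: 0 + 2(441) = 882
Total out = 4412 mol/s; y_B = 882 / 4412 = 0.1999.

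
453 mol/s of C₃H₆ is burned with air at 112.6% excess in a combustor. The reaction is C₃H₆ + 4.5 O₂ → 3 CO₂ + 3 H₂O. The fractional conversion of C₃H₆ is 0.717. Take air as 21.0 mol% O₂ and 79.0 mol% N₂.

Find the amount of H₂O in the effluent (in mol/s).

Stoichiometric O₂ = 4.5 × 453 = 2038 mol/s; O₂ fed = 2038 × 2.126 = 4334 mol/s.
N₂ fed = 4334 × 79/21 = 16300 mol/s.
Fuel reacted = 0.717 × 453 → ξ = 324.8 mol/s.
Outlet (n = n₀ + ν ξ):
  C₃H₆: 453 − 1(324.8) = 128.2
  O₂: 4334 − 4.5(324.8) = 2872
  N₂: 16300 (inert)
  CO₂: 0 + 3(324.8) = 974.4
  H₂O: 0 + 3(324.8) = 974.4

974 mol/s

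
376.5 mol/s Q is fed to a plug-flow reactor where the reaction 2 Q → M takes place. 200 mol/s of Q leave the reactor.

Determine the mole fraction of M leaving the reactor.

0.306

For Q: n = n₀ − 2ξ → 200 = 376.5 − 2ξ, giving ξ = 88.25 mol/s.
Outlet amounts (n = n₀ + ν ξ):
  Q: 376.5 − 2(88.25) = 200
  M: 0 + 1(88.25) = 88.25
Total out = 288.2 mol/s; y_M = 88.25 / 288.2 = 0.3062.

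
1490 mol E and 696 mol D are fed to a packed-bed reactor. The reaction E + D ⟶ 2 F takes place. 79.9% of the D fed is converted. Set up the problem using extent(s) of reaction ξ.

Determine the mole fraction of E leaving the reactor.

0.427

D reacted = 0.799 × 696 = 556.1 mol; ν_D = −1, so ξ = 556.1/1 = 556.1 mol.
Outlet amounts (n = n₀ + ν ξ):
  E: 1490 − 1(556.1) = 933.9
  D: 696 − 1(556.1) = 139.9
  F: 0 + 2(556.1) = 1112
Total out = 2186 mol; y_E = 933.9 / 2186 = 0.4272.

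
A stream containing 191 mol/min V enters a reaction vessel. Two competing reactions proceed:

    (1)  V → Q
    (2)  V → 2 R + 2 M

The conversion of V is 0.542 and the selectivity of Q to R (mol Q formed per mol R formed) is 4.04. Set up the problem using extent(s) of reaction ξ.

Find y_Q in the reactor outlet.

Conversion of V: V consumed = 0.542 × 191 = 103.5 mol/min = 1ξ₁ + 1ξ₂.
Selectivity: 1ξ₁ / (2ξ₂) = 4.04 → ξ₁ = 8.08 ξ₂.
Substitute: (1·8.08 + 1) ξ₂ = 103.5 → ξ₂ = 11.4 mol/min, ξ₁ = 92.12 mol/min.
Outlet amounts (n = n₀ + Σ ν·ξ):
  V: 191 − 1(92.12) − 1(11.4) = 87.48
  Q: 0 + 1(92.12) = 92.12
  R: 0 + 2(11.4) = 22.8
  M: 0 + 2(11.4) = 22.8
Total out = 225.2 mol/min; y_Q = 92.12 / 225.2 = 0.4091.

0.409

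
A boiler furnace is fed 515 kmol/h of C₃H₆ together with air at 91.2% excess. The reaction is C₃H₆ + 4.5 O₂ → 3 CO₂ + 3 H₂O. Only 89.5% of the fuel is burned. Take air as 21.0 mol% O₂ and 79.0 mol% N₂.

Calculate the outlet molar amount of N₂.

Stoichiometric O₂ = 4.5 × 515 = 2318 kmol/h; O₂ fed = 2318 × 1.912 = 4431 kmol/h.
N₂ fed = 4431 × 79/21 = 16670 kmol/h.
Fuel reacted = 0.895 × 515 → ξ = 460.9 kmol/h.
Outlet (n = n₀ + ν ξ):
  C₃H₆: 515 − 1(460.9) = 54.07
  O₂: 4431 − 4.5(460.9) = 2357
  N₂: 16670 (inert)
  CO₂: 0 + 3(460.9) = 1383
  H₂O: 0 + 3(460.9) = 1383

16700 kmol/h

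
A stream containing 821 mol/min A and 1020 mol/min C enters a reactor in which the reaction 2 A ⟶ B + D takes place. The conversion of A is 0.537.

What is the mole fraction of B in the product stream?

A reacted = 0.537 × 821 = 440.9 mol/min; ν_A = −2, so ξ = 440.9/2 = 220.4 mol/min.
Outlet amounts (n = n₀ + ν ξ):
  A: 821 − 2(220.4) = 380.1
  B: 0 + 1(220.4) = 220.4
  D: 0 + 1(220.4) = 220.4
  C: 1020 (inert)
Total out = 1841 mol/min; y_B = 220.4 / 1841 = 0.1197.

0.12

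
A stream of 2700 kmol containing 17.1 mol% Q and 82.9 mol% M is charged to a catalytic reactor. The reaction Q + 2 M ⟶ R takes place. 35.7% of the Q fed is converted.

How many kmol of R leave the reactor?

165 kmol

Q reacted = 0.357 × 461.7 = 164.8 kmol; ν_Q = −1, so ξ = 164.8/1 = 164.8 kmol.
Outlet amounts (n = n₀ + ν ξ):
  Q: 461.7 − 1(164.8) = 296.9
  M: 2238 − 2(164.8) = 1909
  R: 0 + 1(164.8) = 164.8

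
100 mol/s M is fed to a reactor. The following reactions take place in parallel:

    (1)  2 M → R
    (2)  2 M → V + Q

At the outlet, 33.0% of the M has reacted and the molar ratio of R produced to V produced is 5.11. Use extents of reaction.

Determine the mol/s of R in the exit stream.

Conversion of M: M consumed = 0.33 × 100 = 33 mol/s = 2ξ₁ + 2ξ₂.
Selectivity: 1ξ₁ / (1ξ₂) = 5.11 → ξ₁ = 5.11 ξ₂.
Substitute: (2·5.11 + 2) ξ₂ = 33 → ξ₂ = 2.7 mol/s, ξ₁ = 13.8 mol/s.
Outlet amounts (n = n₀ + Σ ν·ξ):
  M: 100 − 2(13.8) − 2(2.7) = 67
  R: 0 + 1(13.8) = 13.8
  V: 0 + 1(2.7) = 2.7
  Q: 0 + 1(2.7) = 2.7

13.8 mol/s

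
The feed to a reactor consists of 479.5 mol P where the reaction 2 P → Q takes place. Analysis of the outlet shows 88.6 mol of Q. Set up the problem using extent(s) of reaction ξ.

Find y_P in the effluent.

0.773

For Q: n = n₀ + 1ξ → 88.6 = 0 + 1ξ, giving ξ = 88.6 mol.
Outlet amounts (n = n₀ + ν ξ):
  P: 479.5 − 2(88.6) = 302.3
  Q: 0 + 1(88.6) = 88.6
Total out = 390.9 mol; y_P = 302.3 / 390.9 = 0.7733.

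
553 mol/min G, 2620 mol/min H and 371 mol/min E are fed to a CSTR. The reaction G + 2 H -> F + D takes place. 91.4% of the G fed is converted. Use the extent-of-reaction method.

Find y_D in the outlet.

0.166

G reacted = 0.914 × 553 = 505.4 mol/min; ν_G = −1, so ξ = 505.4/1 = 505.4 mol/min.
Outlet amounts (n = n₀ + ν ξ):
  G: 553 − 1(505.4) = 47.56
  H: 2620 − 2(505.4) = 1609
  F: 0 + 1(505.4) = 505.4
  D: 0 + 1(505.4) = 505.4
  E: 371 (inert)
Total out = 3039 mol/min; y_D = 505.4 / 3039 = 0.1663.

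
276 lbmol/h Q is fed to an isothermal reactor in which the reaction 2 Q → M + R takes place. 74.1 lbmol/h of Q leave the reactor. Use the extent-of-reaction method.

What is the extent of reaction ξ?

ξ = 101 lbmol/h

For Q: n = n₀ − 2ξ → 74.1 = 276 − 2ξ, giving ξ = 101 lbmol/h.
Outlet amounts (n = n₀ + ν ξ):
  Q: 276 − 2(101) = 74.1
  M: 0 + 1(101) = 101
  R: 0 + 1(101) = 101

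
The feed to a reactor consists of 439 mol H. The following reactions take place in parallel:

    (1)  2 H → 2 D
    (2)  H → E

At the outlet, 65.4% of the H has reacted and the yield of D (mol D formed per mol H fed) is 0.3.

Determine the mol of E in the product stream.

155 mol

Yield of D: 2ξ₁ / 439 = 0.3 → ξ₁ = 65.85 mol.
Conversion of H: 2ξ₁ + 1ξ₂ = 0.654 × 439 = 287.1 → ξ₂ = 155.4 mol.
Outlet amounts (n = n₀ + Σ ν·ξ):
  H: 439 − 2(65.85) − 1(155.4) = 151.9
  D: 0 + 2(65.85) = 131.7
  E: 0 + 1(155.4) = 155.4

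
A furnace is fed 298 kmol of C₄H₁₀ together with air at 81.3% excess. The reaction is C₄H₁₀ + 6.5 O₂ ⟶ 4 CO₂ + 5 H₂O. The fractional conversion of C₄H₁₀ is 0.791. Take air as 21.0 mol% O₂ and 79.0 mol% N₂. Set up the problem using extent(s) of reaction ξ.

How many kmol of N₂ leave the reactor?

Stoichiometric O₂ = 6.5 × 298 = 1937 kmol; O₂ fed = 1937 × 1.813 = 3512 kmol.
N₂ fed = 3512 × 79/21 = 13210 kmol.
Fuel reacted = 0.791 × 298 → ξ = 235.7 kmol.
Outlet (n = n₀ + ν ξ):
  C₄H₁₀: 298 − 1(235.7) = 62.28
  O₂: 3512 − 6.5(235.7) = 1980
  N₂: 13210 (inert)
  CO₂: 0 + 4(235.7) = 942.9
  H₂O: 0 + 5(235.7) = 1179

13200 kmol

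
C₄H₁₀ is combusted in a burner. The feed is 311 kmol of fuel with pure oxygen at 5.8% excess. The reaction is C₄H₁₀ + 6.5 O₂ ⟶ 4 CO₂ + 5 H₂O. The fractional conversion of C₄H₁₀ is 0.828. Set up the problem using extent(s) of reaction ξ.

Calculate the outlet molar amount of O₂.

465 kmol

Stoichiometric O₂ = 6.5 × 311 = 2022 kmol; O₂ fed = 2022 × 1.058 = 2139 kmol.
Fuel reacted = 0.828 × 311 → ξ = 257.5 kmol.
Outlet (n = n₀ + ν ξ):
  C₄H₁₀: 311 − 1(257.5) = 53.49
  O₂: 2139 − 6.5(257.5) = 464.9
  CO₂: 0 + 4(257.5) = 1030
  H₂O: 0 + 5(257.5) = 1288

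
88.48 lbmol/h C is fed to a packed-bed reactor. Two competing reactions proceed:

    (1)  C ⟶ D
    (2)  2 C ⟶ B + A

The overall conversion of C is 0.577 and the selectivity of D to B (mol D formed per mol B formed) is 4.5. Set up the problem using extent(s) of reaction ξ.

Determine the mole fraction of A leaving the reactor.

Conversion of C: C consumed = 0.577 × 88.48 = 51.05 lbmol/h = 1ξ₁ + 2ξ₂.
Selectivity: 1ξ₁ / (1ξ₂) = 4.5 → ξ₁ = 4.5 ξ₂.
Substitute: (1·4.5 + 2) ξ₂ = 51.05 → ξ₂ = 7.854 lbmol/h, ξ₁ = 35.34 lbmol/h.
Outlet amounts (n = n₀ + Σ ν·ξ):
  C: 88.48 − 1(35.34) − 2(7.854) = 37.43
  D: 0 + 1(35.34) = 35.34
  B: 0 + 1(7.854) = 7.854
  A: 0 + 1(7.854) = 7.854
Total out = 88.48 lbmol/h; y_A = 7.854 / 88.48 = 0.08877.

0.0888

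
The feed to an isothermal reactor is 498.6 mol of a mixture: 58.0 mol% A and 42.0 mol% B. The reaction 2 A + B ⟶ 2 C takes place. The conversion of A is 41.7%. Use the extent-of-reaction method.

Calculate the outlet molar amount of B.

A reacted = 0.417 × 289.2 = 120.6 mol; ν_A = −2, so ξ = 120.6/2 = 60.3 mol.
Outlet amounts (n = n₀ + ν ξ):
  A: 289.2 − 2(60.3) = 168.6
  B: 209.4 − 1(60.3) = 149.1
  C: 0 + 2(60.3) = 120.6

149 mol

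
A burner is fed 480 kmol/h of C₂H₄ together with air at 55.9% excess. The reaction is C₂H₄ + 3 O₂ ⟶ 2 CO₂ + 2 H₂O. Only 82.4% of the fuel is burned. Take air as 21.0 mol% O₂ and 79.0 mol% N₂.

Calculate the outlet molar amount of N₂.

Stoichiometric O₂ = 3 × 480 = 1440 kmol/h; O₂ fed = 1440 × 1.559 = 2245 kmol/h.
N₂ fed = 2245 × 79/21 = 8445 kmol/h.
Fuel reacted = 0.824 × 480 → ξ = 395.5 kmol/h.
Outlet (n = n₀ + ν ξ):
  C₂H₄: 480 − 1(395.5) = 84.48
  O₂: 2245 − 3(395.5) = 1058
  N₂: 8445 (inert)
  CO₂: 0 + 2(395.5) = 791
  H₂O: 0 + 2(395.5) = 791

8450 kmol/h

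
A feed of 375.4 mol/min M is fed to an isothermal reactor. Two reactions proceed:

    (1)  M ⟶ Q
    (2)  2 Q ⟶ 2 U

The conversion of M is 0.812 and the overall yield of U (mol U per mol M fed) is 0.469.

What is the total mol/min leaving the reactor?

375 mol/min

Conversion of M: M consumed = 1ξ₁ = 0.812 × 375.4 → ξ₁ = 304.8 mol/min.
Yield of U: 2ξ₂ / 375.4 = 0.469 → ξ₂ = 88.03 mol/min.
Outlet amounts (n = n₀ + Σ ν·ξ):
  M: 375.4 − 1(304.8) = 70.58
  Q: 0 + 1(304.8) − 2(88.03) = 128.8
  U: 0 + 2(88.03) = 176.1
Total out = 70.58 + 128.8 + 176.1 = 375.4 mol/min.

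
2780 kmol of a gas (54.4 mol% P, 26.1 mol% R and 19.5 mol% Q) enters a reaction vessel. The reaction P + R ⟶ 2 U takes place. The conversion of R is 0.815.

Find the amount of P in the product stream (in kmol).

921 kmol

R reacted = 0.815 × 725.6 = 591.3 kmol; ν_R = −1, so ξ = 591.3/1 = 591.3 kmol.
Outlet amounts (n = n₀ + ν ξ):
  P: 1512 − 1(591.3) = 921
  R: 725.6 − 1(591.3) = 134.2
  U: 0 + 2(591.3) = 1183
  Q: 542.1 (inert)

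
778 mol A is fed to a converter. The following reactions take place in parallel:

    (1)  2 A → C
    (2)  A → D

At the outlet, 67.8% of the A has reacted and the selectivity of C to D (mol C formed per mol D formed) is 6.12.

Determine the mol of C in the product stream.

244 mol

Conversion of A: A consumed = 0.678 × 778 = 527.5 mol = 2ξ₁ + 1ξ₂.
Selectivity: 1ξ₁ / (1ξ₂) = 6.12 → ξ₁ = 6.12 ξ₂.
Substitute: (2·6.12 + 1) ξ₂ = 527.5 → ξ₂ = 39.84 mol, ξ₁ = 243.8 mol.
Outlet amounts (n = n₀ + Σ ν·ξ):
  A: 778 − 2(243.8) − 1(39.84) = 250.5
  C: 0 + 1(243.8) = 243.8
  D: 0 + 1(39.84) = 39.84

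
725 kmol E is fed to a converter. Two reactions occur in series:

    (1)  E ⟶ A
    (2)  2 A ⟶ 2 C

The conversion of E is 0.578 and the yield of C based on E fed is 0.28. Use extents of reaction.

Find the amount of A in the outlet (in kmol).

Conversion of E: E consumed = 1ξ₁ = 0.578 × 725 → ξ₁ = 419 kmol.
Yield of C: 2ξ₂ / 725 = 0.28 → ξ₂ = 101.5 kmol.
Outlet amounts (n = n₀ + Σ ν·ξ):
  E: 725 − 1(419) = 306
  A: 0 + 1(419) − 2(101.5) = 216
  C: 0 + 2(101.5) = 203

216 kmol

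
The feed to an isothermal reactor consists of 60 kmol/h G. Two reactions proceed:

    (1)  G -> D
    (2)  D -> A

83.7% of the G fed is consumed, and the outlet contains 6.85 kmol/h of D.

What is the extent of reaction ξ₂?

Conversion of G: G consumed = 1ξ₁ = 0.837 × 60 → ξ₁ = 50.22 kmol/h.
D balance: n_D = 0 + 1ξ₁ − 1ξ₂ = 6.85 → ξ₂ = (1·50.22 − 6.85)/1 = 43.37 kmol/h.
Outlet amounts (n = n₀ + Σ ν·ξ):
  G: 60 − 1(50.22) = 9.78
  D: 0 + 1(50.22) − 1(43.37) = 6.85
  A: 0 + 1(43.37) = 43.37

ξ₂ = 43.4 kmol/h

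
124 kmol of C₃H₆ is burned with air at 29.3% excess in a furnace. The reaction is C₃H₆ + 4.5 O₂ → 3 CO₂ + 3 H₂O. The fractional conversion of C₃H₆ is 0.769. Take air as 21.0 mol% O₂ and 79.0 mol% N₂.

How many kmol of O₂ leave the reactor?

Stoichiometric O₂ = 4.5 × 124 = 558 kmol; O₂ fed = 558 × 1.293 = 721.5 kmol.
N₂ fed = 721.5 × 79/21 = 2714 kmol.
Fuel reacted = 0.769 × 124 → ξ = 95.36 kmol.
Outlet (n = n₀ + ν ξ):
  C₃H₆: 124 − 1(95.36) = 28.64
  O₂: 721.5 − 4.5(95.36) = 292.4
  N₂: 2714 (inert)
  CO₂: 0 + 3(95.36) = 286.1
  H₂O: 0 + 3(95.36) = 286.1

292 kmol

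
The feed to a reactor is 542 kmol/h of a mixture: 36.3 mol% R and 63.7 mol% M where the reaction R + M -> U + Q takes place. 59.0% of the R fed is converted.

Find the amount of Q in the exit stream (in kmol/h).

116 kmol/h

R reacted = 0.59 × 196.7 = 116.1 kmol/h; ν_R = −1, so ξ = 116.1/1 = 116.1 kmol/h.
Outlet amounts (n = n₀ + ν ξ):
  R: 196.7 − 1(116.1) = 80.67
  M: 345.3 − 1(116.1) = 229.2
  U: 0 + 1(116.1) = 116.1
  Q: 0 + 1(116.1) = 116.1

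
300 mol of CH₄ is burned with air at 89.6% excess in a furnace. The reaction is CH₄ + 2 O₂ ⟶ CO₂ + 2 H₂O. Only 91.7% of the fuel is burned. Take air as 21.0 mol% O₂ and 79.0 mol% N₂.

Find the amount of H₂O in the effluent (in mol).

550 mol

Stoichiometric O₂ = 2 × 300 = 600 mol; O₂ fed = 600 × 1.896 = 1138 mol.
N₂ fed = 1138 × 79/21 = 4280 mol.
Fuel reacted = 0.917 × 300 → ξ = 275.1 mol.
Outlet (n = n₀ + ν ξ):
  CH₄: 300 − 1(275.1) = 24.9
  O₂: 1138 − 2(275.1) = 587.4
  N₂: 4280 (inert)
  CO₂: 0 + 1(275.1) = 275.1
  H₂O: 0 + 2(275.1) = 550.2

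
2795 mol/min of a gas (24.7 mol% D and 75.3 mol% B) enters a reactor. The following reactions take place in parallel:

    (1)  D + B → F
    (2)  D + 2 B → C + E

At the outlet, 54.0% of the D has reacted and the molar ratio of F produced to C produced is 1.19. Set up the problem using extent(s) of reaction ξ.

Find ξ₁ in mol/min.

ξ₁ = 203 mol/min

Conversion of D: D consumed = 0.54 × 690.4 = 372.8 mol/min = 1ξ₁ + 1ξ₂.
Selectivity: 1ξ₁ / (1ξ₂) = 1.19 → ξ₁ = 1.19 ξ₂.
Substitute: (1·1.19 + 1) ξ₂ = 372.8 → ξ₂ = 170.2 mol/min, ξ₁ = 202.6 mol/min.
Outlet amounts (n = n₀ + Σ ν·ξ):
  D: 690.4 − 1(202.6) − 1(170.2) = 317.6
  B: 2105 − 1(202.6) − 2(170.2) = 1562
  F: 0 + 1(202.6) = 202.6
  C: 0 + 1(170.2) = 170.2
  E: 0 + 1(170.2) = 170.2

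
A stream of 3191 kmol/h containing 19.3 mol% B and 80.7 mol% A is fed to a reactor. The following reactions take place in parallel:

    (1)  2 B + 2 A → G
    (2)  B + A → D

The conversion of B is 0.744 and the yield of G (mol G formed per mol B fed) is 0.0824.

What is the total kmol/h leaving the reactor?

2680 kmol/h

Yield of G: 1ξ₁ / 615.9 = 0.0824 → ξ₁ = 50.75 kmol/h.
Conversion of B: 2ξ₁ + 1ξ₂ = 0.744 × 615.9 = 458.2 → ξ₂ = 356.7 kmol/h.
Outlet amounts (n = n₀ + Σ ν·ξ):
  B: 615.9 − 2(50.75) − 1(356.7) = 157.7
  A: 2575 − 2(50.75) − 1(356.7) = 2117
  G: 0 + 1(50.75) = 50.75
  D: 0 + 1(356.7) = 356.7
Total out = 157.7 + 2117 + 50.75 + 356.7 = 2682 kmol/h.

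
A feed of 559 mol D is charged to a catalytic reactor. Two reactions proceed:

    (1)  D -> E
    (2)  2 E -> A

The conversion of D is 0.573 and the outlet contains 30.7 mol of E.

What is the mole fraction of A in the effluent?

Conversion of D: D consumed = 1ξ₁ = 0.573 × 559 → ξ₁ = 320.3 mol.
E balance: n_E = 0 + 1ξ₁ − 2ξ₂ = 30.7 → ξ₂ = (1·320.3 − 30.7)/2 = 144.8 mol.
Outlet amounts (n = n₀ + Σ ν·ξ):
  D: 559 − 1(320.3) = 238.7
  E: 0 + 1(320.3) − 2(144.8) = 30.7
  A: 0 + 1(144.8) = 144.8
Total out = 414.2 mol; y_A = 144.8 / 414.2 = 0.3496.

0.35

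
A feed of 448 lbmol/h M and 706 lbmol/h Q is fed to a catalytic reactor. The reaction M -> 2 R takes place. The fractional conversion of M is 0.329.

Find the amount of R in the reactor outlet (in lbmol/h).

295 lbmol/h

M reacted = 0.329 × 448 = 147.4 lbmol/h; ν_M = −1, so ξ = 147.4/1 = 147.4 lbmol/h.
Outlet amounts (n = n₀ + ν ξ):
  M: 448 − 1(147.4) = 300.6
  R: 0 + 2(147.4) = 294.8
  Q: 706 (inert)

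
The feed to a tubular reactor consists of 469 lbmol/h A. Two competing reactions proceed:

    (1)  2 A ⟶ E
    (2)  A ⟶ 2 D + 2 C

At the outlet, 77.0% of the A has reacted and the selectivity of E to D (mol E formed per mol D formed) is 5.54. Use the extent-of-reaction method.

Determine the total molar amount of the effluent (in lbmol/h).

Conversion of A: A consumed = 0.77 × 469 = 361.1 lbmol/h = 2ξ₁ + 1ξ₂.
Selectivity: 1ξ₁ / (2ξ₂) = 5.54 → ξ₁ = 11.08 ξ₂.
Substitute: (2·11.08 + 1) ξ₂ = 361.1 → ξ₂ = 15.59 lbmol/h, ξ₁ = 172.8 lbmol/h.
Outlet amounts (n = n₀ + Σ ν·ξ):
  A: 469 − 2(172.8) − 1(15.59) = 107.9
  E: 0 + 1(172.8) = 172.8
  D: 0 + 2(15.59) = 31.19
  C: 0 + 2(15.59) = 31.19
Total out = 107.9 + 172.8 + 31.19 + 31.19 = 343 lbmol/h.

343 lbmol/h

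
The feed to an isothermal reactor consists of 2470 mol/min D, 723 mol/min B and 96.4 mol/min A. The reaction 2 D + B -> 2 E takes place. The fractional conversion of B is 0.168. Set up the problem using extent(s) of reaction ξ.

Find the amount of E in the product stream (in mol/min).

B reacted = 0.168 × 723 = 121.5 mol/min; ν_B = −1, so ξ = 121.5/1 = 121.5 mol/min.
Outlet amounts (n = n₀ + ν ξ):
  D: 2470 − 2(121.5) = 2227
  B: 723 − 1(121.5) = 601.5
  E: 0 + 2(121.5) = 242.9
  A: 96.4 (inert)

243 mol/min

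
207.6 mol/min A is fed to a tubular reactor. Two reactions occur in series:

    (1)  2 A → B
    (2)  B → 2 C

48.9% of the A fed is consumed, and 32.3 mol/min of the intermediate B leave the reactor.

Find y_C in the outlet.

Conversion of A: A consumed = 2ξ₁ = 0.489 × 207.6 → ξ₁ = 50.76 mol/min.
B balance: n_B = 0 + 1ξ₁ − 1ξ₂ = 32.3 → ξ₂ = (1·50.76 − 32.3)/1 = 18.46 mol/min.
Outlet amounts (n = n₀ + Σ ν·ξ):
  A: 207.6 − 2(50.76) = 106.1
  B: 0 + 1(50.76) − 1(18.46) = 32.3
  C: 0 + 2(18.46) = 36.92
Total out = 175.3 mol/min; y_C = 36.92 / 175.3 = 0.2106.

0.211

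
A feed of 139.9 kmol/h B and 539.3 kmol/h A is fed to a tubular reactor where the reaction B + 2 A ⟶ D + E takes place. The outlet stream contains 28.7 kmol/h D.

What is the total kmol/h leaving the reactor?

650 kmol/h

For D: n = n₀ + 1ξ → 28.7 = 0 + 1ξ, giving ξ = 28.7 kmol/h.
Outlet amounts (n = n₀ + ν ξ):
  B: 139.9 − 1(28.7) = 111.2
  A: 539.3 − 2(28.7) = 481.9
  D: 0 + 1(28.7) = 28.7
  E: 0 + 1(28.7) = 28.7
Total out = 111.2 + 481.9 + 28.7 + 28.7 = 650.5 kmol/h.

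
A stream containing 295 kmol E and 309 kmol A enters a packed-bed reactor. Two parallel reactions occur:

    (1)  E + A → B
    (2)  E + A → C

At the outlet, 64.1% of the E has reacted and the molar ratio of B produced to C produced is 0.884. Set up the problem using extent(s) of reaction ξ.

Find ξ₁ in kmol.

Conversion of E: E consumed = 0.641 × 295 = 189.1 kmol = 1ξ₁ + 1ξ₂.
Selectivity: 1ξ₁ / (1ξ₂) = 0.884 → ξ₁ = 0.884 ξ₂.
Substitute: (1·0.884 + 1) ξ₂ = 189.1 → ξ₂ = 100.4 kmol, ξ₁ = 88.73 kmol.
Outlet amounts (n = n₀ + Σ ν·ξ):
  E: 295 − 1(88.73) − 1(100.4) = 105.9
  A: 309 − 1(88.73) − 1(100.4) = 119.9
  B: 0 + 1(88.73) = 88.73
  C: 0 + 1(100.4) = 100.4

ξ₁ = 88.7 kmol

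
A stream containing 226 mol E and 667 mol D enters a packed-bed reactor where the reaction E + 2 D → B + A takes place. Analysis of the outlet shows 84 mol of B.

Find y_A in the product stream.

0.104

For B: n = n₀ + 1ξ → 84 = 0 + 1ξ, giving ξ = 84 mol.
Outlet amounts (n = n₀ + ν ξ):
  E: 226 − 1(84) = 142
  D: 667 − 2(84) = 499
  B: 0 + 1(84) = 84
  A: 0 + 1(84) = 84
Total out = 809 mol; y_A = 84 / 809 = 0.1038.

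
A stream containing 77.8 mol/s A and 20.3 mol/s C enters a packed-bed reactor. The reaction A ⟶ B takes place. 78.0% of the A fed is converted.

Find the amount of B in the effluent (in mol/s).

A reacted = 0.78 × 77.8 = 60.68 mol/s; ν_A = −1, so ξ = 60.68/1 = 60.68 mol/s.
Outlet amounts (n = n₀ + ν ξ):
  A: 77.8 − 1(60.68) = 17.12
  B: 0 + 1(60.68) = 60.68
  C: 20.3 (inert)

60.7 mol/s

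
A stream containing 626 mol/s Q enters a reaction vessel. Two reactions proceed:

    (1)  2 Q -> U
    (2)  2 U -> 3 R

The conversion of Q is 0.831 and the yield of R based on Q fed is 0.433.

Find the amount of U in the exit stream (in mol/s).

79.4 mol/s

Conversion of Q: Q consumed = 2ξ₁ = 0.831 × 626 → ξ₁ = 260.1 mol/s.
Yield of R: 3ξ₂ / 626 = 0.433 → ξ₂ = 90.35 mol/s.
Outlet amounts (n = n₀ + Σ ν·ξ):
  Q: 626 − 2(260.1) = 105.8
  U: 0 + 1(260.1) − 2(90.35) = 79.4
  R: 0 + 3(90.35) = 271.1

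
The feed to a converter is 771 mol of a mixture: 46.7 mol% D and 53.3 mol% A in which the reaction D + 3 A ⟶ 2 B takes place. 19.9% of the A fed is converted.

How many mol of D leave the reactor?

A reacted = 0.199 × 410.9 = 81.78 mol; ν_A = −3, so ξ = 81.78/3 = 27.26 mol.
Outlet amounts (n = n₀ + ν ξ):
  D: 360.1 − 1(27.26) = 332.8
  A: 410.9 − 3(27.26) = 329.2
  B: 0 + 2(27.26) = 54.52

333 mol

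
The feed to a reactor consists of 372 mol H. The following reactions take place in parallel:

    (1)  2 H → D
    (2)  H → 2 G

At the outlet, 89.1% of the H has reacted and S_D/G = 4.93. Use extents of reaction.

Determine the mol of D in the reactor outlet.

Conversion of H: H consumed = 0.891 × 372 = 331.5 mol = 2ξ₁ + 1ξ₂.
Selectivity: 1ξ₁ / (2ξ₂) = 4.93 → ξ₁ = 9.86 ξ₂.
Substitute: (2·9.86 + 1) ξ₂ = 331.5 → ξ₂ = 16 mol, ξ₁ = 157.7 mol.
Outlet amounts (n = n₀ + Σ ν·ξ):
  H: 372 − 2(157.7) − 1(16) = 40.55
  D: 0 + 1(157.7) = 157.7
  G: 0 + 2(16) = 31.99

158 mol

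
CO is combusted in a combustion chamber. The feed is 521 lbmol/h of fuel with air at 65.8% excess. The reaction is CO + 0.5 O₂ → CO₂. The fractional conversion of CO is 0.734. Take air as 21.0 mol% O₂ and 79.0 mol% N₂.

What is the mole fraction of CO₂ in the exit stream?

Stoichiometric O₂ = 0.5 × 521 = 260.5 lbmol/h; O₂ fed = 260.5 × 1.658 = 431.9 lbmol/h.
N₂ fed = 431.9 × 79/21 = 1625 lbmol/h.
Fuel reacted = 0.734 × 521 → ξ = 382.4 lbmol/h.
Outlet (n = n₀ + ν ξ):
  CO: 521 − 1(382.4) = 138.6
  O₂: 431.9 − 0.5(382.4) = 240.7
  N₂: 1625 (inert)
  CO₂: 0 + 1(382.4) = 382.4
Total out = 2387 lbmol/h; y_CO₂ = 382.4 / 2387 = 0.1602.

0.16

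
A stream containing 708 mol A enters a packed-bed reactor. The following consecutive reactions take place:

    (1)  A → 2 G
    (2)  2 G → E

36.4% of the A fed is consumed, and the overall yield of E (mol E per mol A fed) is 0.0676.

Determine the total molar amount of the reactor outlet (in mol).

Conversion of A: A consumed = 1ξ₁ = 0.364 × 708 → ξ₁ = 257.7 mol.
Yield of E: 1ξ₂ / 708 = 0.0676 → ξ₂ = 47.86 mol.
Outlet amounts (n = n₀ + Σ ν·ξ):
  A: 708 − 1(257.7) = 450.3
  G: 0 + 2(257.7) − 2(47.86) = 419.7
  E: 0 + 1(47.86) = 47.86
Total out = 450.3 + 419.7 + 47.86 = 917.9 mol.

918 mol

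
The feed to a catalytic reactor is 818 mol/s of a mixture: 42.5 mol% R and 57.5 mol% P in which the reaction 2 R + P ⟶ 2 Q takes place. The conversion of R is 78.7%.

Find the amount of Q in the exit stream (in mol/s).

R reacted = 0.787 × 347.6 = 273.6 mol/s; ν_R = −2, so ξ = 273.6/2 = 136.8 mol/s.
Outlet amounts (n = n₀ + ν ξ):
  R: 347.6 − 2(136.8) = 74.05
  P: 470.4 − 1(136.8) = 333.5
  Q: 0 + 2(136.8) = 273.6

274 mol/s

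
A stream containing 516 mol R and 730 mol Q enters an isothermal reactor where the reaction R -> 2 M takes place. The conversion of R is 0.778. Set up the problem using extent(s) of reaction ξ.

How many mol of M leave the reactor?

R reacted = 0.778 × 516 = 401.4 mol; ν_R = −1, so ξ = 401.4/1 = 401.4 mol.
Outlet amounts (n = n₀ + ν ξ):
  R: 516 − 1(401.4) = 114.6
  M: 0 + 2(401.4) = 802.9
  Q: 730 (inert)

803 mol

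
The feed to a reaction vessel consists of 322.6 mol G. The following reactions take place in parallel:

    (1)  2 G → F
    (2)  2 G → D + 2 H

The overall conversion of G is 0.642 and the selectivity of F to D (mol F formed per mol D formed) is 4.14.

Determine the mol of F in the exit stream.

Conversion of G: G consumed = 0.642 × 322.6 = 207.1 mol = 2ξ₁ + 2ξ₂.
Selectivity: 1ξ₁ / (1ξ₂) = 4.14 → ξ₁ = 4.14 ξ₂.
Substitute: (2·4.14 + 2) ξ₂ = 207.1 → ξ₂ = 20.15 mol, ξ₁ = 83.41 mol.
Outlet amounts (n = n₀ + Σ ν·ξ):
  G: 322.6 − 2(83.41) − 2(20.15) = 115.5
  F: 0 + 1(83.41) = 83.41
  D: 0 + 1(20.15) = 20.15
  H: 0 + 2(20.15) = 40.29

83.4 mol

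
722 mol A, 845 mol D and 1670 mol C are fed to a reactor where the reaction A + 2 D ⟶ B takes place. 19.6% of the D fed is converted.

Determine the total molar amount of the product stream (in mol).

3070 mol

D reacted = 0.196 × 845 = 165.6 mol; ν_D = −2, so ξ = 165.6/2 = 82.81 mol.
Outlet amounts (n = n₀ + ν ξ):
  A: 722 − 1(82.81) = 639.2
  D: 845 − 2(82.81) = 679.4
  B: 0 + 1(82.81) = 82.81
  C: 1670 (inert)
Total out = 639.2 + 679.4 + 82.81 + 1670 = 3071 mol.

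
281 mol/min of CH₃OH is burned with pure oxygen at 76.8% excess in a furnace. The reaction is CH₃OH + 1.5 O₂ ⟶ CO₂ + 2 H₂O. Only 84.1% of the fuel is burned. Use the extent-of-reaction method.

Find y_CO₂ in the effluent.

0.207

Stoichiometric O₂ = 1.5 × 281 = 421.5 mol/min; O₂ fed = 421.5 × 1.768 = 745.2 mol/min.
Fuel reacted = 0.841 × 281 → ξ = 236.3 mol/min.
Outlet (n = n₀ + ν ξ):
  CH₃OH: 281 − 1(236.3) = 44.68
  O₂: 745.2 − 1.5(236.3) = 390.7
  CO₂: 0 + 1(236.3) = 236.3
  H₂O: 0 + 2(236.3) = 472.6
Total out = 1144 mol/min; y_CO₂ = 236.3 / 1144 = 0.2065.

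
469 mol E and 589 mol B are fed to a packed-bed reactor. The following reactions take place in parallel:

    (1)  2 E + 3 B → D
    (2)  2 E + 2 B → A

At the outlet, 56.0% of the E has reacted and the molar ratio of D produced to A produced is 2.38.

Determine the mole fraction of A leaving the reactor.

0.068

Conversion of E: E consumed = 0.56 × 469 = 262.6 mol = 2ξ₁ + 2ξ₂.
Selectivity: 1ξ₁ / (1ξ₂) = 2.38 → ξ₁ = 2.38 ξ₂.
Substitute: (2·2.38 + 2) ξ₂ = 262.6 → ξ₂ = 38.85 mol, ξ₁ = 92.47 mol.
Outlet amounts (n = n₀ + Σ ν·ξ):
  E: 469 − 2(92.47) − 2(38.85) = 206.4
  B: 589 − 3(92.47) − 2(38.85) = 233.9
  D: 0 + 1(92.47) = 92.47
  A: 0 + 1(38.85) = 38.85
Total out = 571.6 mol; y_A = 38.85 / 571.6 = 0.06797.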